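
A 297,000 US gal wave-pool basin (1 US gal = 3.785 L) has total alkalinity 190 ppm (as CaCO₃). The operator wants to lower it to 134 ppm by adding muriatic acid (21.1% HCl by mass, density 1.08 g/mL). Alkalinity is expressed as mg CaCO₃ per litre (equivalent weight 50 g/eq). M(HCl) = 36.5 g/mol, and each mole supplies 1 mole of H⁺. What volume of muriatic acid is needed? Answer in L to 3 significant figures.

Volume: 297,000 US gal × 3.785 L/gal = 1,124,145 L.
Alkalinity to neutralize: (190 − 134) = 56 mg/L as CaCO₃ × 1,124,145 L = 62,950 g as CaCO₃.
Equivalents of H⁺ required: 62,950 ÷ 50 g/eq = 1259 eq = 1259 mol HCl.
Mass of HCl: 1259 × 36.5 = 45,960 g.
Mass of 21.1% solution: 45,960 / 0.211 = 217,800 g.
Volume: 217,800 g ÷ 1.08 g/mL = 201,700 mL.

202 L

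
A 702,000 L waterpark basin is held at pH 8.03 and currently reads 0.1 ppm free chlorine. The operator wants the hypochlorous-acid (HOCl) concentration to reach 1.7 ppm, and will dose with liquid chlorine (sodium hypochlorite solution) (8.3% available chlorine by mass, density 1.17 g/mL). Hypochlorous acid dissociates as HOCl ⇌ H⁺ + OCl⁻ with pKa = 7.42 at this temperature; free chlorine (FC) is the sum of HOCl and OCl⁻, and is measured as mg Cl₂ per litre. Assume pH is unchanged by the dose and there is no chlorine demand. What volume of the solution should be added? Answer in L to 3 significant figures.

[OCl⁻]/[HOCl] = 10^(pH − pKa) = 10^(8.03 − 7.42) = 4.074; fraction as HOCl = 1/(1 + 4.074) = 0.1971.
Free chlorine required for 1.7 ppm HOCl: 1.7 / 0.1971 = 8.625 ppm.
FC to add: 8.625 − 0.1 = 8.525 mg/L as Cl₂.
Cl₂ equivalent: 8.525 mg/L × 702,000 L = 5985 g.
Product at 8.3% available Cl: 5985 / 0.083 = 72,110 g.
Volume: 72,110 g ÷ 1.17 g/mL = 61,630 mL.

61.6 L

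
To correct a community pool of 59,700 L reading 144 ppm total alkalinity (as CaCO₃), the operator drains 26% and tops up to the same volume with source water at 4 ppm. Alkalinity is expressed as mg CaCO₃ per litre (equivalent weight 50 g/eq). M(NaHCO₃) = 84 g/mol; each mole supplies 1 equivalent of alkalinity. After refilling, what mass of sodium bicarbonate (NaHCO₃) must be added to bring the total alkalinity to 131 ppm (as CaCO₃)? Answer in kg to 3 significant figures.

After draining 26% and refilling: 144 × 0.74 + 4 × 0.26 = 107.6 ppm.
Deficit to target: 131 − 107.6 = 23.4 mg/L.
As CaCO₃: 23.4 mg/L × 59,700 L = 1397 g; ÷ 50 g/eq ÷ 1 = 27.94 mol NaHCO₃.
Mass: 27.94 × 84 = 2347 g.

2.35 kg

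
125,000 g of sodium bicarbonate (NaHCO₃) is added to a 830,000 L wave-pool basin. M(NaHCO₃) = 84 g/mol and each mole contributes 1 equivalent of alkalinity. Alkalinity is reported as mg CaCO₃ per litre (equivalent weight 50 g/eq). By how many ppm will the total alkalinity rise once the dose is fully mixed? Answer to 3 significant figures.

Moles of NaHCO₃: 125,000 g ÷ 84 g/mol = 1488 mol → 1488 eq of alkalinity.
As CaCO₃: 1488 eq × 50 g/eq = 74,400 g.
Rise: 74,400 g / 830,000 L × 1000 = 89.64 mg/L.

89.6 ppm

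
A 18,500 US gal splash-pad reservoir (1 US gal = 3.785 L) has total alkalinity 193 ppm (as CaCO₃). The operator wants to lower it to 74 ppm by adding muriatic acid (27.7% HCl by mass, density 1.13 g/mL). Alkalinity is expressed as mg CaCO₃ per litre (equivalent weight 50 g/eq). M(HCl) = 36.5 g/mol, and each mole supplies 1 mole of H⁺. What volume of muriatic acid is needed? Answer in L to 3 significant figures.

Volume: 18,500 US gal × 3.785 L/gal = 70,022 L.
Alkalinity to neutralize: (193 − 74) = 119 mg/L as CaCO₃ × 70,022 L = 8333 g as CaCO₃.
Equivalents of H⁺ required: 8333 ÷ 50 g/eq = 166.7 eq = 166.7 mol HCl.
Mass of HCl: 166.7 × 36.5 = 6083 g.
Mass of 27.7% solution: 6083 / 0.277 = 21,960 g.
Volume: 21,960 g ÷ 1.13 g/mL = 19,430 mL.

19.4 L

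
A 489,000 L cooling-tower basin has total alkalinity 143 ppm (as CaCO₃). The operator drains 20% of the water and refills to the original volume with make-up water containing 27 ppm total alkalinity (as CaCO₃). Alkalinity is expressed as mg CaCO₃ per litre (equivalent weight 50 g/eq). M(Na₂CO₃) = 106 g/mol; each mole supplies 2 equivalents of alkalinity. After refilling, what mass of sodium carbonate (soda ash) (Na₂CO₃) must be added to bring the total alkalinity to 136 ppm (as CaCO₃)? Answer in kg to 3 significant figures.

After draining 20% and refilling: 143 × 0.80 + 27 × 0.20 = 119.8 ppm.
Deficit to target: 136 − 119.8 = 16.2 mg/L.
As CaCO₃: 16.2 mg/L × 489,000 L = 7922 g; ÷ 50 g/eq ÷ 2 = 79.22 mol Na₂CO₃.
Mass: 79.22 × 106 = 8397 g.

8.40 kg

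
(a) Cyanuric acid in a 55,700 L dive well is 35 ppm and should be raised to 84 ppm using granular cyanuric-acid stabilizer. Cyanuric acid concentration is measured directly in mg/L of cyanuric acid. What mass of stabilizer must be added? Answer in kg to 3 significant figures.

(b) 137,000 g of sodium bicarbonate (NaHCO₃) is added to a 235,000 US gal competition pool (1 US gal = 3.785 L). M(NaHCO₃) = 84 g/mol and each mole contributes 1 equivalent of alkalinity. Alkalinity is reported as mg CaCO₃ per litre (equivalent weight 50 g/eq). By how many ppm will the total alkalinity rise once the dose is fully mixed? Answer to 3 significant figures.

(a) CYA to add: (84 − 35) = 49 mg/L × 55,700 L = 2729 g cyanuric acid.

(b) Volume: 235,000 US gal × 3.785 L/gal = 889,475 L.
(b) Moles of NaHCO₃: 137,000 g ÷ 84 g/mol = 1631 mol → 1631 eq of alkalinity.
(b) As CaCO₃: 1631 eq × 50 g/eq = 81,550 g.
(b) Rise: 81,550 g / 889,475 L × 1000 = 91.68 mg/L.

(a) 2.73 kg; (b) 91.7 ppm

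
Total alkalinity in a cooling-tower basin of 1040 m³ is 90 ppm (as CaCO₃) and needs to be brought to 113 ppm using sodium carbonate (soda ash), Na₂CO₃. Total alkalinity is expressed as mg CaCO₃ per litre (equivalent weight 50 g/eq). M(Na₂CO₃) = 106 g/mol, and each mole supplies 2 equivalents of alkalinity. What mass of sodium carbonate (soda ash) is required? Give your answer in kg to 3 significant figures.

25.4 kg

Volume: 1040 m³ = 1,040,000 L.
Alkalinity to add: (113 − 90) = 23 mg/L as CaCO₃ × 1,040,000 L = 23,920 g as CaCO₃.
Equivalents: 23,920 g ÷ 50 g/eq = 478.4 eq.
Each mole of Na₂CO₃ supplies 2 eq, so 478.4 / 2 = 239.2 mol.
Mass: 239.2 mol × 106 g/mol = 25,360 g.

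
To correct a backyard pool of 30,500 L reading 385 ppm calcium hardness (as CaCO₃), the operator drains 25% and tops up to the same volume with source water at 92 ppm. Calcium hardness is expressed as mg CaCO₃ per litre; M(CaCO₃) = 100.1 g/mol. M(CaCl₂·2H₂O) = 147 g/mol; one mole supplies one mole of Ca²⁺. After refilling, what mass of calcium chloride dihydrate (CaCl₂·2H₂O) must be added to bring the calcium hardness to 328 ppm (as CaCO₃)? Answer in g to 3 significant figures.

After draining 25% and refilling: 385 × 0.75 + 92 × 0.25 = 311.75 ppm.
Deficit to target: 328 − 311.75 = 16.25 mg/L.
As CaCO₃: 16.25 mg/L × 30,500 L = 495.6 g; ÷ 100.1 = 4.951 mol Ca²⁺.
Mass: 4.951 × 147 = 727.8 g.

728 g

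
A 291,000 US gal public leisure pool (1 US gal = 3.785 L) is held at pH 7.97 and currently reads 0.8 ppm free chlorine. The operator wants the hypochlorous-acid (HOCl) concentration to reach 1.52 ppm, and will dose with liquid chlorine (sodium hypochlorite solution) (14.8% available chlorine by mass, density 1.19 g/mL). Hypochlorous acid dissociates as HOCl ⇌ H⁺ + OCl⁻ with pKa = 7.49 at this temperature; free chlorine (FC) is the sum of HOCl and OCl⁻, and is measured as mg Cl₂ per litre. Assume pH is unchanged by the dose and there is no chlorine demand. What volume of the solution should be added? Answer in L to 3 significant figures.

33.2 L

Volume: 291,000 US gal × 3.785 L/gal = 1,101,435 L.
[OCl⁻]/[HOCl] = 10^(pH − pKa) = 10^(7.97 − 7.49) = 3.02; fraction as HOCl = 1/(1 + 3.02) = 0.2488.
Free chlorine required for 1.52 ppm HOCl: 1.52 / 0.2488 = 6.11 ppm.
FC to add: 6.11 − 0.8 = 5.31 mg/L as Cl₂.
Cl₂ equivalent: 5.31 mg/L × 1,101,435 L = 5849 g.
Product at 14.8% available Cl: 5849 / 0.148 = 39,520 g.
Volume: 39,520 g ÷ 1.19 g/mL = 33,210 mL.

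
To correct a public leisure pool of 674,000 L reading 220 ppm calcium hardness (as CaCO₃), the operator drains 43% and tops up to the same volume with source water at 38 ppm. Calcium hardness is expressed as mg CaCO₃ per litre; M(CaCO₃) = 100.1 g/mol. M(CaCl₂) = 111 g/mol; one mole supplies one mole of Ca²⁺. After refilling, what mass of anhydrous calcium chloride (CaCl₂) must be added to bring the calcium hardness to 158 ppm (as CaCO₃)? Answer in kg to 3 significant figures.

12.2 kg

After draining 43% and refilling: 220 × 0.57 + 38 × 0.43 = 141.74 ppm.
Deficit to target: 158 − 141.74 = 16.26 mg/L.
As CaCO₃: 16.26 mg/L × 674,000 L = 10,960 g; ÷ 100.1 = 109.5 mol Ca²⁺.
Mass: 109.5 × 111 = 12,150 g.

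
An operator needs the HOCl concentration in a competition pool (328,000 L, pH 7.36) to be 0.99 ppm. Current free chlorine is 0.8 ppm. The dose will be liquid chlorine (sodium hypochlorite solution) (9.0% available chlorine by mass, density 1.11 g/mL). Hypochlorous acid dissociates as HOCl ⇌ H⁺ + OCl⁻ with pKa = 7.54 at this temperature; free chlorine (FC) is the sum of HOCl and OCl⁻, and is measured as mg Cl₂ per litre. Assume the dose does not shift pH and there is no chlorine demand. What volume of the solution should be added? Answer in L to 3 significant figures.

2.77 L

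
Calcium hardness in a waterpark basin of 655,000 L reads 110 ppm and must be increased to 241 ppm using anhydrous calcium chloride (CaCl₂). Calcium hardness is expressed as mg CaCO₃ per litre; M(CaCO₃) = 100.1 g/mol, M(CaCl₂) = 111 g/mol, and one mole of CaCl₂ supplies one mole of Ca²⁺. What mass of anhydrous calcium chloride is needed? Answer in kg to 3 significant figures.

Hardness to add: (241 − 110) = 131 mg/L as CaCO₃ × 655,000 L = 85,800 g as CaCO₃.
Moles of Ca²⁺ (1 mol Ca²⁺ ≡ 1 mol CaCO₃): 85,800 / 100.1 g/mol = 857.2 mol.
Mass of CaCl₂: 857.2 × 111 = 95,150 g.

95.1 kg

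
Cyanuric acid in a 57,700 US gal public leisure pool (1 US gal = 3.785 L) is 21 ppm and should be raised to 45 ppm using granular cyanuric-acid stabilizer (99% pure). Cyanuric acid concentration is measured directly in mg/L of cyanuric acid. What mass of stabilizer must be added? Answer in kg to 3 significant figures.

5.29 kg

Volume: 57,700 US gal × 3.785 L/gal = 218,394 L.
CYA to add: (45 − 21) = 24 mg/L × 218,394 L = 5241 g cyanuric acid.
At 99% purity: 5241 / 0.99 = 5294 g product.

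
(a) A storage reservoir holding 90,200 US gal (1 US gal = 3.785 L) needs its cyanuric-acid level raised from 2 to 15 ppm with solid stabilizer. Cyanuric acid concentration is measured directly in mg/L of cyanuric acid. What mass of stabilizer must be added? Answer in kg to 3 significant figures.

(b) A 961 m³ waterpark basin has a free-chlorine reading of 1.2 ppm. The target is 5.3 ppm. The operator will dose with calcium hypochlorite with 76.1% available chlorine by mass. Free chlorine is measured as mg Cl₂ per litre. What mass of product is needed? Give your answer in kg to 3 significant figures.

(a) 4.44 kg; (b) 5.18 kg

(a) Volume: 90,200 US gal × 3.785 L/gal = 341,407 L.
(a) CYA to add: (15 − 2) = 13 mg/L × 341,407 L = 4438 g cyanuric acid.

(b) Volume: 961 m³ = 961,000 L.
(b) Chlorine deficit: 5.3 − 1.2 = 4.1 ppm = 4.1 mg/L as Cl₂.
(b) Cl₂ equivalent needed: 4.1 mg/L × 961,000 L = 3,940,000 mg = 3940 g.
(b) Product at 76.1% available chlorine: 3940 / 0.761 = 5178 g.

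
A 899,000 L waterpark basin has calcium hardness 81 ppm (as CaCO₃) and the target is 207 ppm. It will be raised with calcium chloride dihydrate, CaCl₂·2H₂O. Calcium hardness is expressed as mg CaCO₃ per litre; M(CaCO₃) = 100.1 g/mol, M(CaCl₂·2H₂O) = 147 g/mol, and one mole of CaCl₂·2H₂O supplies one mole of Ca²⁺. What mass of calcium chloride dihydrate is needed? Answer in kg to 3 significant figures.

Hardness to add: (207 − 81) = 126 mg/L as CaCO₃ × 899,000 L = 113,300 g as CaCO₃.
Moles of Ca²⁺ (1 mol Ca²⁺ ≡ 1 mol CaCO₃): 113,300 / 100.1 g/mol = 1132 mol.
Mass of CaCl₂·2H₂O: 1132 × 147 = 166,300 g.

166 kg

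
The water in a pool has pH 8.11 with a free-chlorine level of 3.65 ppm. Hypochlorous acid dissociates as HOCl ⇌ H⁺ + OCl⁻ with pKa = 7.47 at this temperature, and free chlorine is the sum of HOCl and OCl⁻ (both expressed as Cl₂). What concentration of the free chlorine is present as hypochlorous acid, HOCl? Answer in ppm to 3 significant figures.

[OCl⁻]/[HOCl] = 10^(pH − pKa) = 10^(8.11 − 7.47) = 10^0.64 = 4.365.
Fraction as HOCl = 1 / (1 + 4.365) = 0.1864.
HOCl = 0.1864 × 3.65 ppm = 0.6803 ppm.

0.680 ppm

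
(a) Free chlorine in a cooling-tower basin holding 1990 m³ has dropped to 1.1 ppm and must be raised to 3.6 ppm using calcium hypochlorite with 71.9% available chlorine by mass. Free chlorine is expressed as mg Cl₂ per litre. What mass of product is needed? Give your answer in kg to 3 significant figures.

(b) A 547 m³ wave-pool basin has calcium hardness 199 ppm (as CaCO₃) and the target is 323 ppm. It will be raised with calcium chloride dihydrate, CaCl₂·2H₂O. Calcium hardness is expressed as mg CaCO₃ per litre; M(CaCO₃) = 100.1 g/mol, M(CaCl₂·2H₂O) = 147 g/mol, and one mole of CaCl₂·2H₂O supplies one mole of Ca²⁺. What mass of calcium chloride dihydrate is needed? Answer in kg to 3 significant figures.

(a) 6.92 kg; (b) 99.6 kg

(a) Volume: 1990 m³ = 1,990,000 L.
(a) Chlorine deficit: 3.6 − 1.1 = 2.5 ppm = 2.5 mg/L as Cl₂.
(a) Cl₂ equivalent needed: 2.5 mg/L × 1,990,000 L = 4,975,000 mg = 4975 g.
(a) Product at 71.9% available chlorine: 4975 / 0.719 = 6919 g.

(b) Volume: 547 m³ = 547,000 L.
(b) Hardness to add: (323 − 199) = 124 mg/L as CaCO₃ × 547,000 L = 67,830 g as CaCO₃.
(b) Moles of Ca²⁺ (1 mol Ca²⁺ ≡ 1 mol CaCO₃): 67,830 / 100.1 g/mol = 677.6 mol.
(b) Mass of CaCl₂·2H₂O: 677.6 × 147 = 99,610 g.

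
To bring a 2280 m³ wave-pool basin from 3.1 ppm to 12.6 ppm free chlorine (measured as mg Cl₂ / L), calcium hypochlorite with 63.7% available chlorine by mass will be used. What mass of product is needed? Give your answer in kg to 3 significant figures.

Volume: 2280 m³ = 2,280,000 L.
Chlorine deficit: 12.6 − 3.1 = 9.5 ppm = 9.5 mg/L as Cl₂.
Cl₂ equivalent needed: 9.5 mg/L × 2,280,000 L = 21,660,000 mg = 21,660 g.
Product at 63.7% available chlorine: 21,660 / 0.637 = 34,000 g.

34.0 kg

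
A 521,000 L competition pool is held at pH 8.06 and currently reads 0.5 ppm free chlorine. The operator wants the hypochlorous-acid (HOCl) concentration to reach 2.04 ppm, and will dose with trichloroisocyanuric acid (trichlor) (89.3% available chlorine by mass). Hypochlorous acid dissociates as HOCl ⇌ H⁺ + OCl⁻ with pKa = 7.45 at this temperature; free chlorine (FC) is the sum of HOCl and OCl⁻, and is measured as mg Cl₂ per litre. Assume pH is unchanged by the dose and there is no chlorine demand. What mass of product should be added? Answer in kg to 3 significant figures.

[OCl⁻]/[HOCl] = 10^(pH − pKa) = 10^(8.06 − 7.45) = 4.074; fraction as HOCl = 1/(1 + 4.074) = 0.1971.
Free chlorine required for 2.04 ppm HOCl: 2.04 / 0.1971 = 10.35 ppm.
FC to add: 10.35 − 0.5 = 9.851 mg/L as Cl₂.
Cl₂ equivalent: 9.851 mg/L × 521,000 L = 5132 g.
Product at 89.3% available Cl: 5132 / 0.893 = 5747 g.

5.75 kg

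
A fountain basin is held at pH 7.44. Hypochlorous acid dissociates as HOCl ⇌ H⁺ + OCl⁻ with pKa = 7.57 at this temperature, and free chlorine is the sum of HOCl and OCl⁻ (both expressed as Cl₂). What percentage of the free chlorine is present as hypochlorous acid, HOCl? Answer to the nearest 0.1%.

[OCl⁻]/[HOCl] = 10^(pH − pKa) = 10^(7.44 − 7.57) = 10^-0.13 = 0.7413.
Fraction as HOCl = 1 / (1 + 0.7413) = 0.5743.

57.4%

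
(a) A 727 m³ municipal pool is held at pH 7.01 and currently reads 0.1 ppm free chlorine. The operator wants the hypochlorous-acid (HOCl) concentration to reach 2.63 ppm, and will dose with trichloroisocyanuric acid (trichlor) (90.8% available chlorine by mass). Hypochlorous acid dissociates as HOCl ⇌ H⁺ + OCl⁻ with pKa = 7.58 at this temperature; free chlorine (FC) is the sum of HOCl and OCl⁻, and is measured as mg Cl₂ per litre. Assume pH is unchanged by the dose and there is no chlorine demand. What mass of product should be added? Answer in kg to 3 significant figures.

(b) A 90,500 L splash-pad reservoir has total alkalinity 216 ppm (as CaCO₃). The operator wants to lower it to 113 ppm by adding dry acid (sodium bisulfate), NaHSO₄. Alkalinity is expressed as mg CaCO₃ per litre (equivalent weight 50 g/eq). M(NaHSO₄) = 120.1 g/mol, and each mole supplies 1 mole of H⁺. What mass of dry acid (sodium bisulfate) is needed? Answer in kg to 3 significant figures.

(a) Volume: 727 m³ = 727,000 L.
(a) [OCl⁻]/[HOCl] = 10^(pH − pKa) = 10^(7.01 − 7.58) = 0.2692; fraction as HOCl = 1/(1 + 0.2692) = 0.7879.
(a) Free chlorine required for 2.63 ppm HOCl: 2.63 / 0.7879 = 3.338 ppm.
(a) FC to add: 3.338 − 0.1 = 3.238 mg/L as Cl₂.
(a) Cl₂ equivalent: 3.238 mg/L × 727,000 L = 2354 g.
(a) Product at 90.8% available Cl: 2354 / 0.908 = 2592 g.

(b) Alkalinity to neutralize: (216 − 113) = 103 mg/L as CaCO₃ × 90,500 L = 9322 g as CaCO₃.
(b) Equivalents of H⁺ required: 9322 ÷ 50 g/eq = 186.4 eq = 186.4 mol NaHSO₄.
(b) Mass of NaHSO₄: 186.4 × 120.1 = 22,390 g.

(a) 2.59 kg; (b) 22.4 kg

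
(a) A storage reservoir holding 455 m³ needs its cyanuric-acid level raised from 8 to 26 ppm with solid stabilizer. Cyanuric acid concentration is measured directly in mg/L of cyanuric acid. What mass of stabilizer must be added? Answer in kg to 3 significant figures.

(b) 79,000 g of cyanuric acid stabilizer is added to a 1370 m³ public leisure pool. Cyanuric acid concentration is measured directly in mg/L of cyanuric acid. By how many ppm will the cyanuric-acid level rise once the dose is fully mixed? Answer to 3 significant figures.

(a) Volume: 455 m³ = 455,000 L.
(a) CYA to add: (26 − 8) = 18 mg/L × 455,000 L = 8190 g cyanuric acid.

(b) Volume: 1370 m³ = 1,370,000 L.
(b) Rise: 79,000 g / 1,370,000 L × 1000 = 57.66 mg/L.

(a) 8.19 kg; (b) 57.7 ppm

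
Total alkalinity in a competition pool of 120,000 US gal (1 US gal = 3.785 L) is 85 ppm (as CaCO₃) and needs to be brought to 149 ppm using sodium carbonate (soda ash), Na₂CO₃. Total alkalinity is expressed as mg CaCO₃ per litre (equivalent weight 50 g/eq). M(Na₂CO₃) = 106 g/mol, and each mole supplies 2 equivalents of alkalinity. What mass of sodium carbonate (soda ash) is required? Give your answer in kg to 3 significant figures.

30.8 kg

Volume: 120,000 US gal × 3.785 L/gal = 454,200 L.
Alkalinity to add: (149 − 85) = 64 mg/L as CaCO₃ × 454,200 L = 29,070 g as CaCO₃.
Equivalents: 29,070 g ÷ 50 g/eq = 581.4 eq.
Each mole of Na₂CO₃ supplies 2 eq, so 581.4 / 2 = 290.7 mol.
Mass: 290.7 mol × 106 g/mol = 30,810 g.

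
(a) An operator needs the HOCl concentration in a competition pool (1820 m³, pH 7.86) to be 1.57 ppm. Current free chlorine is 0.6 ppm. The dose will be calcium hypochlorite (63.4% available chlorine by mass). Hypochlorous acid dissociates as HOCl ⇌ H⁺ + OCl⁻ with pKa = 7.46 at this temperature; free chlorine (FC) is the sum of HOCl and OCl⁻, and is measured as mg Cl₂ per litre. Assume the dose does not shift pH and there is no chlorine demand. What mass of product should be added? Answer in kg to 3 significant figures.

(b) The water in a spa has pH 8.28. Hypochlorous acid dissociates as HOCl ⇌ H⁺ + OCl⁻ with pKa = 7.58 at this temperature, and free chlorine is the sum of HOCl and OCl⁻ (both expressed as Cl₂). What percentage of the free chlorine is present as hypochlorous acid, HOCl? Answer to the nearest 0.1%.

(a) 14.1 kg; (b) 16.6%

(a) Volume: 1820 m³ = 1,820,000 L.
(a) [OCl⁻]/[HOCl] = 10^(pH − pKa) = 10^(7.86 − 7.46) = 2.512; fraction as HOCl = 1/(1 + 2.512) = 0.2847.
(a) Free chlorine required for 1.57 ppm HOCl: 1.57 / 0.2847 = 5.514 ppm.
(a) FC to add: 5.514 − 0.6 = 4.914 mg/L as Cl₂.
(a) Cl₂ equivalent: 4.914 mg/L × 1,820,000 L = 8943 g.
(a) Product at 63.4% available Cl: 8943 / 0.634 = 14,110 g.

(b) [OCl⁻]/[HOCl] = 10^(pH − pKa) = 10^(8.28 − 7.58) = 10^0.70 = 5.012.
(b) Fraction as HOCl = 1 / (1 + 5.012) = 0.1663.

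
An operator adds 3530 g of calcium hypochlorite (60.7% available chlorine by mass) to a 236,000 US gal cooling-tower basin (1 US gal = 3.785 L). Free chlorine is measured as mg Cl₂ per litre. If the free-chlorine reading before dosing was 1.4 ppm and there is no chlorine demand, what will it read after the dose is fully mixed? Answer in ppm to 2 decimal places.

3.80 ppm

Volume: 236,000 US gal × 3.785 L/gal = 893,260 L.
Available chlorine delivered: 3530 g × 0.607 = 2143 g as Cl₂.
Concentration rise: 2143 g / 893,260 L = 2.399 mg/L = 2.40 ppm.
Final FC: 1.4 + 2.40 = 3.80 ppm.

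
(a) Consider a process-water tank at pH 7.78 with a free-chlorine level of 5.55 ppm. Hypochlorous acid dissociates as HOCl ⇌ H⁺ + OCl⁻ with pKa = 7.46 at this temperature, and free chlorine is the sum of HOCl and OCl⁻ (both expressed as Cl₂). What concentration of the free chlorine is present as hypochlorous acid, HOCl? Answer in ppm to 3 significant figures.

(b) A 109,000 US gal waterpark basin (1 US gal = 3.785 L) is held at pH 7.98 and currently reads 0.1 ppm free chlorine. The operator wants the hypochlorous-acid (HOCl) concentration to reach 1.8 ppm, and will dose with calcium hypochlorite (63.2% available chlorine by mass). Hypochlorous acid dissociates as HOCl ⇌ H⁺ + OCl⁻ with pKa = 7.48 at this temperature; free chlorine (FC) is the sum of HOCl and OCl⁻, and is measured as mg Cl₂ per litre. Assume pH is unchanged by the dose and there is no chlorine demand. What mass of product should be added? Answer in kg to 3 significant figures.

(a) 1.80 ppm; (b) 4.83 kg

(a) [OCl⁻]/[HOCl] = 10^(pH − pKa) = 10^(7.78 − 7.46) = 10^0.32 = 2.089.
(a) Fraction as HOCl = 1 / (1 + 2.089) = 0.3237.
(a) HOCl = 0.3237 × 5.55 ppm = 1.797 ppm.

(b) Volume: 109,000 US gal × 3.785 L/gal = 412,565 L.
(b) [OCl⁻]/[HOCl] = 10^(pH − pKa) = 10^(7.98 − 7.48) = 3.162; fraction as HOCl = 1/(1 + 3.162) = 0.2403.
(b) Free chlorine required for 1.8 ppm HOCl: 1.8 / 0.2403 = 7.492 ppm.
(b) FC to add: 7.492 − 0.1 = 7.392 mg/L as Cl₂.
(b) Cl₂ equivalent: 7.392 mg/L × 412,565 L = 3050 g.
(b) Product at 63.2% available Cl: 3050 / 0.632 = 4826 g.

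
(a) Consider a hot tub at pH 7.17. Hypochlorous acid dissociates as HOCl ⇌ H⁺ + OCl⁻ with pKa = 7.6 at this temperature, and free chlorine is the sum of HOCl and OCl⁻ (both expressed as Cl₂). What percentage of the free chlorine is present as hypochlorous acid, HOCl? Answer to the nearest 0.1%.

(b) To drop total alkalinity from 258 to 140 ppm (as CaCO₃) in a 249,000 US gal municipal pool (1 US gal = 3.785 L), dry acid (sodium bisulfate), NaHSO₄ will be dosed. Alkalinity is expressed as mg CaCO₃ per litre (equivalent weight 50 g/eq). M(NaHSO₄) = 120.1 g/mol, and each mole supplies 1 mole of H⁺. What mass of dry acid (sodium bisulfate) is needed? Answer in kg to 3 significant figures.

(a) 72.9%; (b) 267 kg

(a) [OCl⁻]/[HOCl] = 10^(pH − pKa) = 10^(7.17 − 7.6) = 10^-0.43 = 0.3715.
(a) Fraction as HOCl = 1 / (1 + 0.3715) = 0.7291.

(b) Volume: 249,000 US gal × 3.785 L/gal = 942,465 L.
(b) Alkalinity to neutralize: (258 − 140) = 118 mg/L as CaCO₃ × 942,465 L = 111,200 g as CaCO₃.
(b) Equivalents of H⁺ required: 111,200 ÷ 50 g/eq = 2224 eq = 2224 mol NaHSO₄.
(b) Mass of NaHSO₄: 2224 × 120.1 = 267,100 g.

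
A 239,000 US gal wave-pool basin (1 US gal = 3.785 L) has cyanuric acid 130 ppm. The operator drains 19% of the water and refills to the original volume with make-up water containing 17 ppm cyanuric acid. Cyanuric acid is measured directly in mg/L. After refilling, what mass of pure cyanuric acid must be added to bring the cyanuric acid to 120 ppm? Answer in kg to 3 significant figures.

Volume: 239,000 US gal × 3.785 L/gal = 904,615 L.
After draining 19% and refilling: 130 × 0.81 + 17 × 0.19 = 108.53 ppm.
Deficit to target: 120 − 108.53 = 11.47 mg/L.
Mass: 11.47 mg/L × 904,615 L = 10,380 g cyanuric acid.

10.4 kg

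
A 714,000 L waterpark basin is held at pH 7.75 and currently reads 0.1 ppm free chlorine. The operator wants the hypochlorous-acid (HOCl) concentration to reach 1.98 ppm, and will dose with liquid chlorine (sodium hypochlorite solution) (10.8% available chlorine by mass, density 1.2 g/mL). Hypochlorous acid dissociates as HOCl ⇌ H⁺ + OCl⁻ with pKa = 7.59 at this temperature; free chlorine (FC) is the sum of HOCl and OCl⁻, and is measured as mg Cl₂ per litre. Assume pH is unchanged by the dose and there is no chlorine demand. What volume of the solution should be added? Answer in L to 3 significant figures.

[OCl⁻]/[HOCl] = 10^(pH − pKa) = 10^(7.75 − 7.59) = 1.445; fraction as HOCl = 1/(1 + 1.445) = 0.4089.
Free chlorine required for 1.98 ppm HOCl: 1.98 / 0.4089 = 4.842 ppm.
FC to add: 4.842 − 0.1 = 4.742 mg/L as Cl₂.
Cl₂ equivalent: 4.742 mg/L × 714,000 L = 3386 g.
Product at 10.8% available Cl: 3386 / 0.108 = 31,350 g.
Volume: 31,350 g ÷ 1.2 g/mL = 26,120 mL.

26.1 L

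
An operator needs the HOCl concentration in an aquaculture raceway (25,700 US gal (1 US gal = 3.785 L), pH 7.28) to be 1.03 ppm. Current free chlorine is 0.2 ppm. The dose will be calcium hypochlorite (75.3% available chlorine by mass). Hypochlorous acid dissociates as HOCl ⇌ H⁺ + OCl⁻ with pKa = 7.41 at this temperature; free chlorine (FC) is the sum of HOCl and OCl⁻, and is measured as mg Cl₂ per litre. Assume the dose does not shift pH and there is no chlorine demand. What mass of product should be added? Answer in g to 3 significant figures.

206 g

Volume: 25,700 US gal × 3.785 L/gal = 97,274 L.
[OCl⁻]/[HOCl] = 10^(pH − pKa) = 10^(7.28 − 7.41) = 0.7413; fraction as HOCl = 1/(1 + 0.7413) = 0.5743.
Free chlorine required for 1.03 ppm HOCl: 1.03 / 0.5743 = 1.794 ppm.
FC to add: 1.794 − 0.2 = 1.594 mg/L as Cl₂.
Cl₂ equivalent: 1.594 mg/L × 97,274 L = 155 g.
Product at 75.3% available Cl: 155 / 0.753 = 205.9 g.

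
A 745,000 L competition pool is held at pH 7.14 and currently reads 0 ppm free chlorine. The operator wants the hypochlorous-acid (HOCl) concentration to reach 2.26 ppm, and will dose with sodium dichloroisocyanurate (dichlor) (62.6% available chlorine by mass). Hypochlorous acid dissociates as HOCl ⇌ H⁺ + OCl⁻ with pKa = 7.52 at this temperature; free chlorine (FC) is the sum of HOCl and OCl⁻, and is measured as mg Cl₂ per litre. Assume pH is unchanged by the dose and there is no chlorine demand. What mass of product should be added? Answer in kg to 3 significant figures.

3.81 kg

[OCl⁻]/[HOCl] = 10^(pH − pKa) = 10^(7.14 − 7.52) = 0.4169; fraction as HOCl = 1/(1 + 0.4169) = 0.7058.
Free chlorine required for 2.26 ppm HOCl: 2.26 / 0.7058 = 3.202 ppm.
FC to add: 3.202 − 0 = 3.202 mg/L as Cl₂.
Cl₂ equivalent: 3.202 mg/L × 745,000 L = 2386 g.
Product at 62.6% available Cl: 2386 / 0.626 = 3811 g.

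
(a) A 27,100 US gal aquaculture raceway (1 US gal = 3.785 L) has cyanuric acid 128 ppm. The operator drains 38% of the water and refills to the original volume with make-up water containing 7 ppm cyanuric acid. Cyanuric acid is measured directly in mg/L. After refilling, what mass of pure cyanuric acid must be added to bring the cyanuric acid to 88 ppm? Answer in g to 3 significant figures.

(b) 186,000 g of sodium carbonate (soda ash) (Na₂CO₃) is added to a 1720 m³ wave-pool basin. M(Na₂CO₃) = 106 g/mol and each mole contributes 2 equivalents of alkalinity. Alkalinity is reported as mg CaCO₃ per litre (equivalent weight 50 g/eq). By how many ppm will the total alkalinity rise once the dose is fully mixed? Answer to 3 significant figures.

(a) 613 g; (b) 102 ppm

(a) Volume: 27,100 US gal × 3.785 L/gal = 102,574 L.
(a) After draining 38% and refilling: 128 × 0.62 + 7 × 0.38 = 82.02 ppm.
(a) Deficit to target: 88 − 82.02 = 5.98 mg/L.
(a) Mass: 5.98 mg/L × 102,574 L = 613.4 g cyanuric acid.

(b) Volume: 1720 m³ = 1,720,000 L.
(b) Moles of Na₂CO₃: 186,000 g ÷ 106 g/mol = 1755 mol → 3509 eq of alkalinity.
(b) As CaCO₃: 3509 eq × 50 g/eq = 175,500 g.
(b) Rise: 175,500 g / 1,720,000 L × 1000 = 102 mg/L.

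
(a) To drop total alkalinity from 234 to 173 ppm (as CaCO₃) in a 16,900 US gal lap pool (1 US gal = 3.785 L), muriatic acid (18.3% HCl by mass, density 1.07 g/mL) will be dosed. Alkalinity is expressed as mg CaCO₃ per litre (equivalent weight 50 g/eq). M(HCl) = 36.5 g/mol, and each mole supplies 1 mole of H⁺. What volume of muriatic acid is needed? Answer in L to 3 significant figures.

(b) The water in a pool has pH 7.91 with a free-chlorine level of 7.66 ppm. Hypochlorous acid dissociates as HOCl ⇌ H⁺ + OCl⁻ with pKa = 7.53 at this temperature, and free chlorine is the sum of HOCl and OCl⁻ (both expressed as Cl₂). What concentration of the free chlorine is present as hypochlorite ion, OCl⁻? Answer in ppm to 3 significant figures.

(a) Volume: 16,900 US gal × 3.785 L/gal = 63,966 L.
(a) Alkalinity to neutralize: (234 − 173) = 61 mg/L as CaCO₃ × 63,966 L = 3902 g as CaCO₃.
(a) Equivalents of H⁺ required: 3902 ÷ 50 g/eq = 78.04 eq = 78.04 mol HCl.
(a) Mass of HCl: 78.04 × 36.5 = 2848 g.
(a) Mass of 18.3% solution: 2848 / 0.183 = 15,570 g.
(a) Volume: 15,570 g ÷ 1.07 g/mL = 14,550 mL.

(b) [OCl⁻]/[HOCl] = 10^(pH − pKa) = 10^(7.91 − 7.53) = 10^0.38 = 2.399.
(b) Fraction as HOCl = 1 / (1 + 2.399) = 0.2942.
(b) OCl⁻ = (1 − 0.2942) × 7.66 ppm = 5.406 ppm.

(a) 14.5 L; (b) 5.41 ppm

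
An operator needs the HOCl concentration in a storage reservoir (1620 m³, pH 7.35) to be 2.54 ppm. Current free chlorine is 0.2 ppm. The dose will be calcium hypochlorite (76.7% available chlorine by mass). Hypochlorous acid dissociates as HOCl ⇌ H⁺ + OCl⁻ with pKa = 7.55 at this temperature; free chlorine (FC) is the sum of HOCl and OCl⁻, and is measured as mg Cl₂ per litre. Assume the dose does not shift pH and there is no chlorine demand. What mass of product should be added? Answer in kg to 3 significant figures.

8.33 kg

Volume: 1620 m³ = 1,620,000 L.
[OCl⁻]/[HOCl] = 10^(pH − pKa) = 10^(7.35 − 7.55) = 0.631; fraction as HOCl = 1/(1 + 0.631) = 0.6131.
Free chlorine required for 2.54 ppm HOCl: 2.54 / 0.6131 = 4.143 ppm.
FC to add: 4.143 − 0.2 = 3.943 mg/L as Cl₂.
Cl₂ equivalent: 3.943 mg/L × 1,620,000 L = 6387 g.
Product at 76.7% available Cl: 6387 / 0.767 = 8327 g.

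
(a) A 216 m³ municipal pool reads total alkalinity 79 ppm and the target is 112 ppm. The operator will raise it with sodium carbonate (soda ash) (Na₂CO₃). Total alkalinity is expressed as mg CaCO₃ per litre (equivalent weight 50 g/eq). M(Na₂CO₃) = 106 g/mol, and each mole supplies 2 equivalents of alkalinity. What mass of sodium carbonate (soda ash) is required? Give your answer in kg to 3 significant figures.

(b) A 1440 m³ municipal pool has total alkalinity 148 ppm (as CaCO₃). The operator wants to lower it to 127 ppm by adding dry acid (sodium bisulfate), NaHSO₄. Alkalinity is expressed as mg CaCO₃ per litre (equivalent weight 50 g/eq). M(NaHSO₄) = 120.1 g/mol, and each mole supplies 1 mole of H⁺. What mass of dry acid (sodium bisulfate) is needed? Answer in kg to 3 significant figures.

(a) 7.56 kg; (b) 72.6 kg

(a) Volume: 216 m³ = 216,000 L.
(a) Alkalinity to add: (112 − 79) = 33 mg/L as CaCO₃ × 216,000 L = 7128 g as CaCO₃.
(a) Equivalents: 7128 g ÷ 50 g/eq = 142.6 eq.
(a) Each mole of Na₂CO₃ supplies 2 eq, so 142.6 / 2 = 71.28 mol.
(a) Mass: 71.28 mol × 106 g/mol = 7556 g.

(b) Volume: 1440 m³ = 1,440,000 L.
(b) Alkalinity to neutralize: (148 − 127) = 21 mg/L as CaCO₃ × 1,440,000 L = 30,240 g as CaCO₃.
(b) Equivalents of H⁺ required: 30,240 ÷ 50 g/eq = 604.8 eq = 604.8 mol NaHSO₄.
(b) Mass of NaHSO₄: 604.8 × 120.1 = 72,640 g.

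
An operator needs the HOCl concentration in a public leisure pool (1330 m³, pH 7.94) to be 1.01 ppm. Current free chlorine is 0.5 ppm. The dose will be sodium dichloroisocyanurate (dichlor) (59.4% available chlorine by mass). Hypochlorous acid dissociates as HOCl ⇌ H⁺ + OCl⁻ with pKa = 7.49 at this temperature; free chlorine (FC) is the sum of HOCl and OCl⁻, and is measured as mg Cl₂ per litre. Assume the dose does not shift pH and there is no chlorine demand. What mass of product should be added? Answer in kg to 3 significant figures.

7.52 kg

Volume: 1330 m³ = 1,330,000 L.
[OCl⁻]/[HOCl] = 10^(pH − pKa) = 10^(7.94 − 7.49) = 2.818; fraction as HOCl = 1/(1 + 2.818) = 0.2619.
Free chlorine required for 1.01 ppm HOCl: 1.01 / 0.2619 = 3.857 ppm.
FC to add: 3.857 − 0.5 = 3.357 mg/L as Cl₂.
Cl₂ equivalent: 3.357 mg/L × 1,330,000 L = 4464 g.
Product at 59.4% available Cl: 4464 / 0.594 = 7516 g.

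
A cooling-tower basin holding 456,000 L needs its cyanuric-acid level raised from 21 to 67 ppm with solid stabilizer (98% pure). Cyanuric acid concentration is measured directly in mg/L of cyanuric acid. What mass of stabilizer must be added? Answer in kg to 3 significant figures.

CYA to add: (67 − 21) = 46 mg/L × 456,000 L = 20,980 g cyanuric acid.
At 98% purity: 20,980 / 0.98 = 21,400 g product.

21.4 kg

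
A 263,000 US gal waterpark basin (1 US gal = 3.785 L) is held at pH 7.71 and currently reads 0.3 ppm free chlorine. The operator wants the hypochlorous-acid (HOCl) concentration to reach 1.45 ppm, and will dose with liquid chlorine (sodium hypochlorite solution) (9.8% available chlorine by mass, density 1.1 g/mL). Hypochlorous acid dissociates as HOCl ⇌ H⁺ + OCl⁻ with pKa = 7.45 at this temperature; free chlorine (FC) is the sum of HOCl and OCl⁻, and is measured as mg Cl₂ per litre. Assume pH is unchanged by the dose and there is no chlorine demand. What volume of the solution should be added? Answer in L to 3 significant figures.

Volume: 263,000 US gal × 3.785 L/gal = 995,455 L.
[OCl⁻]/[HOCl] = 10^(pH − pKa) = 10^(7.71 − 7.45) = 1.82; fraction as HOCl = 1/(1 + 1.82) = 0.3546.
Free chlorine required for 1.45 ppm HOCl: 1.45 / 0.3546 = 4.089 ppm.
FC to add: 4.089 − 0.3 = 3.789 mg/L as Cl₂.
Cl₂ equivalent: 3.789 mg/L × 995,455 L = 3771 g.
Product at 9.8% available Cl: 3771 / 0.098 = 38,480 g.
Volume: 38,480 g ÷ 1.1 g/mL = 34,980 mL.

35.0 L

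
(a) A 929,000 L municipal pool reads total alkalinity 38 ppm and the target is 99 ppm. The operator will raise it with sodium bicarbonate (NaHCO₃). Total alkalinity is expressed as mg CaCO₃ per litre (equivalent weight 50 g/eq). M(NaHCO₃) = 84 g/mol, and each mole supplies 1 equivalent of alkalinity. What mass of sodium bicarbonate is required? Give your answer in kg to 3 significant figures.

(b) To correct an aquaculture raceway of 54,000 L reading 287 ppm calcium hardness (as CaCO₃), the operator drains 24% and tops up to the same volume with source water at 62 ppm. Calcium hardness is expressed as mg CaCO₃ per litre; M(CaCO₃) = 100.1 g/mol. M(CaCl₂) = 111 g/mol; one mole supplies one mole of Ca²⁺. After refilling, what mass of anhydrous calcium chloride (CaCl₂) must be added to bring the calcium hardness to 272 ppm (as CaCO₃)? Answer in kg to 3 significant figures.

(a) Alkalinity to add: (99 − 38) = 61 mg/L as CaCO₃ × 929,000 L = 56,670 g as CaCO₃.
(a) Equivalents: 56,670 g ÷ 50 g/eq = 1133 eq.
(a) NaHCO₃ supplies 1 eq per mole → 1133 mol.
(a) Mass: 1133 mol × 84 g/mol = 95,200 g.

(b) After draining 24% and refilling: 287 × 0.76 + 62 × 0.24 = 233 ppm.
(b) Deficit to target: 272 − 233 = 39 mg/L.
(b) As CaCO₃: 39 mg/L × 54,000 L = 2106 g; ÷ 100.1 = 21.04 mol Ca²⁺.
(b) Mass: 21.04 × 111 = 2335 g.

(a) 95.2 kg; (b) 2.34 kg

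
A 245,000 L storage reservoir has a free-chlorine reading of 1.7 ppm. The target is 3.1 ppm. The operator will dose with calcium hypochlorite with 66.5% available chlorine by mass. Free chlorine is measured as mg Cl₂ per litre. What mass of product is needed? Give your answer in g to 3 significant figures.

516 g

Chlorine deficit: 3.1 − 1.7 = 1.4 ppm = 1.4 mg/L as Cl₂.
Cl₂ equivalent needed: 1.4 mg/L × 245,000 L = 343,000 mg = 343 g.
Product at 66.5% available chlorine: 343 / 0.665 = 515.8 g.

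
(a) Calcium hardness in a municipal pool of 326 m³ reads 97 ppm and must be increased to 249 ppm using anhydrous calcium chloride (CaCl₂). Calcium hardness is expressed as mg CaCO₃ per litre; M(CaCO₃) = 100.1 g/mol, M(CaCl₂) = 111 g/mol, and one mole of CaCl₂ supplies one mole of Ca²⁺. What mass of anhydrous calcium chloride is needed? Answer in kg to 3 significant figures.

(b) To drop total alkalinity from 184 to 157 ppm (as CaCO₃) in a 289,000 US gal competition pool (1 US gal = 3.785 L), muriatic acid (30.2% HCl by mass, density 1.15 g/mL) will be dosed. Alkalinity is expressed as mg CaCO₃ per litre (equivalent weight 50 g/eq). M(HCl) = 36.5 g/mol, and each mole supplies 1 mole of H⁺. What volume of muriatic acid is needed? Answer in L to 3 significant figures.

(a) Volume: 326 m³ = 326,000 L.
(a) Hardness to add: (249 − 97) = 152 mg/L as CaCO₃ × 326,000 L = 49,550 g as CaCO₃.
(a) Moles of Ca²⁺ (1 mol Ca²⁺ ≡ 1 mol CaCO₃): 49,550 / 100.1 g/mol = 495 mol.
(a) Mass of CaCl₂: 495 × 111 = 54,950 g.

(b) Volume: 289,000 US gal × 3.785 L/gal = 1,093,865 L.
(b) Alkalinity to neutralize: (184 − 157) = 27 mg/L as CaCO₃ × 1,093,865 L = 29,530 g as CaCO₃.
(b) Equivalents of H⁺ required: 29,530 ÷ 50 g/eq = 590.7 eq = 590.7 mol HCl.
(b) Mass of HCl: 590.7 × 36.5 = 21,560 g.
(b) Mass of 30.2% solution: 21,560 / 0.302 = 71,390 g.
(b) Volume: 71,390 g ÷ 1.15 g/mL = 62,080 mL.

(a) 54.9 kg; (b) 62.1 L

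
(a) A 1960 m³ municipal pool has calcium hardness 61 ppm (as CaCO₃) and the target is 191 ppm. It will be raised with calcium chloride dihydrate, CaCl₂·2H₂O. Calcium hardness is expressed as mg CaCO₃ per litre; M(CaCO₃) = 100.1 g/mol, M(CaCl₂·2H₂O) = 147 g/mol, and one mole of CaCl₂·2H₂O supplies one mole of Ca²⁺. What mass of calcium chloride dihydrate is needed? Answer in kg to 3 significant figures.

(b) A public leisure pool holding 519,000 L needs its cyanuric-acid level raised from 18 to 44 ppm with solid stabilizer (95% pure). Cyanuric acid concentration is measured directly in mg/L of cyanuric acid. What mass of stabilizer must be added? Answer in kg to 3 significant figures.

(a) 374 kg; (b) 14.2 kg

(a) Volume: 1960 m³ = 1,960,000 L.
(a) Hardness to add: (191 − 61) = 130 mg/L as CaCO₃ × 1,960,000 L = 254,800 g as CaCO₃.
(a) Moles of Ca²⁺ (1 mol Ca²⁺ ≡ 1 mol CaCO₃): 254,800 / 100.1 g/mol = 2545 mol.
(a) Mass of CaCl₂·2H₂O: 2545 × 147 = 374,200 g.

(b) CYA to add: (44 − 18) = 26 mg/L × 519,000 L = 13,490 g cyanuric acid.
(b) At 95% purity: 13,490 / 0.95 = 14,200 g product.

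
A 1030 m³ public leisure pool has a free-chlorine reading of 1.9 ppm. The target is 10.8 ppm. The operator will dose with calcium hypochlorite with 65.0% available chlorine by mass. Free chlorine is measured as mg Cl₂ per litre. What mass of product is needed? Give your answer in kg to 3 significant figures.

14.1 kg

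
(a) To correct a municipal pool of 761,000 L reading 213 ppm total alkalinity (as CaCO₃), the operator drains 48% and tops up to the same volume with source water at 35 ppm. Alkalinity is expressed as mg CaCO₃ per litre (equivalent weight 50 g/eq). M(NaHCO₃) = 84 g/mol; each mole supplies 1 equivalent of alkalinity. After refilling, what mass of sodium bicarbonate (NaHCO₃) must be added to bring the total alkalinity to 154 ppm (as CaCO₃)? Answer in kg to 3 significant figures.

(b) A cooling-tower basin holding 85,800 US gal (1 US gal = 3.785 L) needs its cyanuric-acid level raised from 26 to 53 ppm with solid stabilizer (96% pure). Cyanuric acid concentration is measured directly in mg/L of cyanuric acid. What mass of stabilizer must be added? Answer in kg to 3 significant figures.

(a) 33.8 kg; (b) 9.13 kg

(a) After draining 48% and refilling: 213 × 0.52 + 35 × 0.48 = 127.56 ppm.
(a) Deficit to target: 154 − 127.56 = 26.44 mg/L.
(a) As CaCO₃: 26.44 mg/L × 761,000 L = 20,120 g; ÷ 50 g/eq ÷ 1 = 402.4 mol NaHCO₃.
(a) Mass: 402.4 × 84 = 33,800 g.

(b) Volume: 85,800 US gal × 3.785 L/gal = 324,753 L.
(b) CYA to add: (53 − 26) = 27 mg/L × 324,753 L = 8768 g cyanuric acid.
(b) At 96% purity: 8768 / 0.96 = 9134 g product.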